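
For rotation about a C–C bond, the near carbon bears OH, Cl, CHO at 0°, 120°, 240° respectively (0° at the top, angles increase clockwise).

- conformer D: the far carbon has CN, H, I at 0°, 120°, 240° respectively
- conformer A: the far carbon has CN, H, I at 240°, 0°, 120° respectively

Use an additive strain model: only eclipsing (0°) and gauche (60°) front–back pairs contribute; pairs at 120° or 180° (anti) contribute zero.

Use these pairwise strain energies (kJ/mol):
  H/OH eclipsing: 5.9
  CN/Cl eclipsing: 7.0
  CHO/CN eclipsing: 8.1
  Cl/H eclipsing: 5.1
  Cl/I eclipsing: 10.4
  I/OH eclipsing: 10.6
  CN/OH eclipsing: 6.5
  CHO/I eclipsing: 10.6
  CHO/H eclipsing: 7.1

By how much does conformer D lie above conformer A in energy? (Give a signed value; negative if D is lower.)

D is eclipsed. OH at 0° is eclipsed with CN at 0° (6.5); Cl at 120° is eclipsed with H at 120° (5.1); CHO at 240° is eclipsed with I at 240° (10.6). Total 22.2 kJ/mol.
A is eclipsed. OH at 0° is eclipsed with H at 0° (5.9); Cl at 120° is eclipsed with I at 120° (10.4); CHO at 240° is eclipsed with CN at 240° (8.1). Total 24.4 kJ/mol.
E(D) − E(A) = 22.2 − 24.4 = -2.2 kJ/mol.

-2.2 kJ/mol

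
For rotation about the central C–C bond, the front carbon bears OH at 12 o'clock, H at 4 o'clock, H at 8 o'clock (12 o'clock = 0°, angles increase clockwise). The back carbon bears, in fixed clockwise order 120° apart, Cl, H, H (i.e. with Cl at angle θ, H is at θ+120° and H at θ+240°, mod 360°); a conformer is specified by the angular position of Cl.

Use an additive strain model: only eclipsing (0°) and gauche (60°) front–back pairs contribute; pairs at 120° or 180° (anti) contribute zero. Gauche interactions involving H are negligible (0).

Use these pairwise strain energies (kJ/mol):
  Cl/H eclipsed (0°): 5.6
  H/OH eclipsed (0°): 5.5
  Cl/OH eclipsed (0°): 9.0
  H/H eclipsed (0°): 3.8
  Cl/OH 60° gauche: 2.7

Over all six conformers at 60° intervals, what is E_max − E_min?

Cl at 0° (eclipsed): OH(0°)/Cl(0°) eclipsed 9.0; H(120°)/H(120°) eclipsed 3.8; H(240°)/H(240°) eclipsed 3.8 → 16.6 kJ/mol.
Cl at 60° (staggered): OH(0°)/Cl(60°) gauche 2.7 → 2.7 kJ/mol.
Cl at 120° (eclipsed): OH(0°)/H(0°) eclipsed 5.5; H(120°)/Cl(120°) eclipsed 5.6; H(240°)/H(240°) eclipsed 3.8 → 14.9 kJ/mol.
Cl at 180° (staggered): no non-H gauche contacts → 0.0 kJ/mol.
Cl at 240° (eclipsed): OH(0°)/H(0°) eclipsed 5.5; H(120°)/H(120°) eclipsed 3.8; H(240°)/Cl(240°) eclipsed 5.6 → 14.9 kJ/mol.
Cl at 300° (staggered): OH(0°)/Cl(300°) gauche 2.7 → 2.7 kJ/mol.
Max at 0° (16.6 kJ/mol), min at 180° (0.0 kJ/mol); barrier = 16.6 kJ/mol.

16.6 kJ/mol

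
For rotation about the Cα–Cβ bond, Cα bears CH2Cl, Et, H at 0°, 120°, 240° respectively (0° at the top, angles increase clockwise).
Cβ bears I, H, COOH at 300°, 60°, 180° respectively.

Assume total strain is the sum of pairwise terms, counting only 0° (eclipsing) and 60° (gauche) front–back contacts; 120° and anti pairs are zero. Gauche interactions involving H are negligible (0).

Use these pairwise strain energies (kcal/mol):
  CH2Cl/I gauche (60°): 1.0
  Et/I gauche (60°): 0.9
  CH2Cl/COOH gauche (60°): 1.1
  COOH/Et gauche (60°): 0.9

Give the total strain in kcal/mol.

This conformer is staggered. CH2Cl at 0° is gauche with I at 300° (1.0); Et at 120° is gauche with COOH at 180° (0.9). Total 1.9 kcal/mol.

1.9 kcal/mol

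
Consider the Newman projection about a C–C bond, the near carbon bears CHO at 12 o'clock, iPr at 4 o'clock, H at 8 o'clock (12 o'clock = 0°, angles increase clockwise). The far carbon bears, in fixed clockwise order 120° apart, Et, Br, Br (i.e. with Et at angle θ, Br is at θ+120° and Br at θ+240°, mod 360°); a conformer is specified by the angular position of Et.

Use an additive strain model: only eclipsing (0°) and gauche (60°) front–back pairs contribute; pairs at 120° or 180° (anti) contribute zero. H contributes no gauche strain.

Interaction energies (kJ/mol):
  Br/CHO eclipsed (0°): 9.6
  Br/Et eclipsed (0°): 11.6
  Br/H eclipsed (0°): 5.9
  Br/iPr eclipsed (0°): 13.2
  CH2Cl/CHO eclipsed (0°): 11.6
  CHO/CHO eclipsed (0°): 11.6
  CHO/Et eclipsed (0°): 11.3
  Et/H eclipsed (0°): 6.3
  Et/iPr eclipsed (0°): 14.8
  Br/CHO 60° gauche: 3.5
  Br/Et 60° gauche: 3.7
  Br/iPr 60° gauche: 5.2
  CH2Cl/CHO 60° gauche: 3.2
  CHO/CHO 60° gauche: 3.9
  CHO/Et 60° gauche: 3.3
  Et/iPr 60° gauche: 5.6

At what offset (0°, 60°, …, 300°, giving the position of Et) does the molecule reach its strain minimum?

Et at 0° (eclipsed): CHO–Et eclipsed, iPr–Br eclipsed, H–Br eclipsed; 11.3 + 13.2 + 5.9 = 30.4 kJ/mol.
Et at 60° (staggered): CHO–Et gauche, CHO–Br gauche, iPr–Et gauche, iPr–Br gauche; 3.3 + 3.5 + 5.6 + 5.2 = 17.6 kJ/mol.
Et at 120° (eclipsed): CHO–Br eclipsed, iPr–Et eclipsed, H–Br eclipsed; 9.6 + 14.8 + 5.9 = 30.3 kJ/mol.
Et at 180° (staggered): CHO–Br gauche, CHO–Br gauche, iPr–Et gauche, iPr–Br gauche; 3.5 + 3.5 + 5.6 + 5.2 = 17.8 kJ/mol.
Et at 240° (eclipsed): CHO–Br eclipsed, iPr–Br eclipsed, H–Et eclipsed; 9.6 + 13.2 + 6.3 = 29.1 kJ/mol.
Et at 300° (staggered): CHO–Et gauche, CHO–Br gauche, iPr–Br gauche, iPr–Br gauche; 3.3 + 3.5 + 5.2 + 5.2 = 17.2 kJ/mol.
The minimum (17.2 kJ/mol) occurs with Et at 300°.

300°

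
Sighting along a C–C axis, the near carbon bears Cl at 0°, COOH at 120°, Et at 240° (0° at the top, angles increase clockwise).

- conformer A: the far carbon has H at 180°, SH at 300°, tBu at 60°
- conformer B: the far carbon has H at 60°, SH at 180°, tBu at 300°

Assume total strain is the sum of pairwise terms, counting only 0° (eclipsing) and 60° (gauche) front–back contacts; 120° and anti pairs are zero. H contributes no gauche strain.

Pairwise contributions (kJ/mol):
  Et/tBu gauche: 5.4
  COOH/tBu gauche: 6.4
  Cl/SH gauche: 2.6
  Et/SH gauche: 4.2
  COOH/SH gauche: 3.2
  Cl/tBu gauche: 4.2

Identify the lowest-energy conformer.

A (staggered): Cl–SH gauche, Cl–tBu gauche, COOH–tBu gauche, Et–SH gauche; 2.6 + 4.2 + 6.4 + 4.2 = 17.4 kJ/mol.
B (staggered): Cl–tBu gauche, COOH–SH gauche, Et–SH gauche, Et–tBu gauche; 4.2 + 3.2 + 4.2 + 5.4 = 17.0 kJ/mol.
B has the lowest total (17.0 kJ/mol).

B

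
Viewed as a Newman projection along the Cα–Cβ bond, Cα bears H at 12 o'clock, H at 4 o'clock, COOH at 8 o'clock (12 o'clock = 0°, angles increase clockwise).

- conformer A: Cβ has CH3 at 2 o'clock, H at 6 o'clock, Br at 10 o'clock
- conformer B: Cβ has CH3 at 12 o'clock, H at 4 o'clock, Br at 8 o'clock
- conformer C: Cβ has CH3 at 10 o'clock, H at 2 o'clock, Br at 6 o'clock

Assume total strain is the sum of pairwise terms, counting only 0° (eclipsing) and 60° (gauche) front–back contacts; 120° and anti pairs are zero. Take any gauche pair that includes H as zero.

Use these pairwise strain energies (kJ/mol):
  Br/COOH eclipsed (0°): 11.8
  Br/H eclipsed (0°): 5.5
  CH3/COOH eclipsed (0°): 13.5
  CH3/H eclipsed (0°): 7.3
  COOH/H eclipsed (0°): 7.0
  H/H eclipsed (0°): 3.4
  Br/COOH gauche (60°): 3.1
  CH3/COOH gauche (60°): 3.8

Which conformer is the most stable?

A

A is staggered. COOH at 240° is gauche with Br at 300° (3.1). Total 3.1 kJ/mol.
B is eclipsed. H at 0° is eclipsed with CH3 at 0° (7.3); H at 120° is eclipsed with H at 120° (3.4); COOH at 240° is eclipsed with Br at 240° (11.8). Total 22.5 kJ/mol.
C is staggered. COOH at 240° is gauche with CH3 at 300° (3.8); COOH at 240° is gauche with Br at 180° (3.1). Total 6.9 kJ/mol.
A has the lowest total (3.1 kJ/mol).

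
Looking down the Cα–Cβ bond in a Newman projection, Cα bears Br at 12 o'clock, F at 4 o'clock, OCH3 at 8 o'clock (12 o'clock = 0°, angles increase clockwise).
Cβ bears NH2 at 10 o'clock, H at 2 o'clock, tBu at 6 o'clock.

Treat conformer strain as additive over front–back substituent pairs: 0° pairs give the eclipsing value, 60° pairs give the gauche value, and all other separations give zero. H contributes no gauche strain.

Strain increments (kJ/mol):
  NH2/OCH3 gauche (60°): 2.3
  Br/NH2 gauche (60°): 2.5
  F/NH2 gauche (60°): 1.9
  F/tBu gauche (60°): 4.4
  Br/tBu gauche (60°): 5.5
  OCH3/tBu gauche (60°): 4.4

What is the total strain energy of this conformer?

13.6 kJ/mol

This conformer (staggered): Br–NH2 gauche, F–tBu gauche, OCH3–NH2 gauche, OCH3–tBu gauche; 2.5 + 4.4 + 2.3 + 4.4 = 13.6 kJ/mol.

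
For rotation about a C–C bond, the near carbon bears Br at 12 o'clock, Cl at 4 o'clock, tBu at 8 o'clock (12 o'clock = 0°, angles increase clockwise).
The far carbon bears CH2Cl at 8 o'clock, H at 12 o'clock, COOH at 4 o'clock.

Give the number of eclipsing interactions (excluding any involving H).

2

Non-H eclipsing pairs: Cl(120°)/COOH(120°); tBu(240°)/CH2Cl(240°) — 2 interactions.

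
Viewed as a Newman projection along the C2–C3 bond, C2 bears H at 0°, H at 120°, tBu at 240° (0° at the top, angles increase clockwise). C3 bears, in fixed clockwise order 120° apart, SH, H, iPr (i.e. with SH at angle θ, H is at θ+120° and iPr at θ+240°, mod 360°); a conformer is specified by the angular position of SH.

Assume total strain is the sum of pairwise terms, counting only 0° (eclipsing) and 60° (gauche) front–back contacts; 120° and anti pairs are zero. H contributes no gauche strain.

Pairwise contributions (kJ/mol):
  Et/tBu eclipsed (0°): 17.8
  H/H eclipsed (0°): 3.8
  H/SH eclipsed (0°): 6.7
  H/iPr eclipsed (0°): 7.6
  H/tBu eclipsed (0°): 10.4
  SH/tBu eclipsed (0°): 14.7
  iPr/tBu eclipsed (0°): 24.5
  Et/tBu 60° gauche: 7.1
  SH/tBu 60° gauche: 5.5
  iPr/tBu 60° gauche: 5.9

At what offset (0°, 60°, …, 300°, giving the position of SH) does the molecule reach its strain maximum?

SH at 0° (eclipsed): H(0°)/SH(0°) eclipsed 6.7; H(120°)/H(120°) eclipsed 3.8; tBu(240°)/iPr(240°) eclipsed 24.5 → 35.0 kJ/mol.
SH at 60° (staggered): tBu(240°)/iPr(300°) gauche 5.9 → 5.9 kJ/mol.
SH at 120° (eclipsed): H(0°)/iPr(0°) eclipsed 7.6; H(120°)/SH(120°) eclipsed 6.7; tBu(240°)/H(240°) eclipsed 10.4 → 24.7 kJ/mol.
SH at 180° (staggered): tBu(240°)/SH(180°) gauche 5.5 → 5.5 kJ/mol.
SH at 240° (eclipsed): H(0°)/H(0°) eclipsed 3.8; H(120°)/iPr(120°) eclipsed 7.6; tBu(240°)/SH(240°) eclipsed 14.7 → 26.1 kJ/mol.
SH at 300° (staggered): tBu(240°)/SH(300°) gauche 5.5; tBu(240°)/iPr(180°) gauche 5.9 → 11.4 kJ/mol.
The maximum (35.0 kJ/mol) occurs with SH at 0°.

0°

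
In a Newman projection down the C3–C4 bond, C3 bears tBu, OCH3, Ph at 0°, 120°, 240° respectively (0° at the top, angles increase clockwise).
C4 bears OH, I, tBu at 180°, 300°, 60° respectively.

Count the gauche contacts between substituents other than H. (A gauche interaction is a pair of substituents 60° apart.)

6

Non-H gauche pairs: tBu(0°)/I(300°); tBu(0°)/tBu(60°); OCH3(120°)/OH(180°); OCH3(120°)/tBu(60°); Ph(240°)/OH(180°); Ph(240°)/I(300°) — 6 interactions.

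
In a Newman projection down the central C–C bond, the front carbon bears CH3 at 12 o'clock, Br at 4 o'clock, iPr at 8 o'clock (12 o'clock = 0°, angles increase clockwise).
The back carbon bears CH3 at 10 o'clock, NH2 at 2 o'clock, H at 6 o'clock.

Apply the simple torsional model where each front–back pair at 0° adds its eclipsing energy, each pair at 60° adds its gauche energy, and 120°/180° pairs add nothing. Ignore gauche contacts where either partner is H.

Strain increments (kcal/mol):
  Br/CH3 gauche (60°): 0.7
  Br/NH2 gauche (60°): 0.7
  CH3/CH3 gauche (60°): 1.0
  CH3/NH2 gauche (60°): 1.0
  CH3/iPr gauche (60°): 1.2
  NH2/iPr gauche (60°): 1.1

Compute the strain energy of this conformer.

This conformer (staggered): CH3(0°)/CH3(300°) gauche 1.0; CH3(0°)/NH2(60°) gauche 1.0; Br(120°)/NH2(60°) gauche 0.7; iPr(240°)/CH3(300°) gauche 1.2 → 3.9 kcal/mol.

3.9 kcal/mol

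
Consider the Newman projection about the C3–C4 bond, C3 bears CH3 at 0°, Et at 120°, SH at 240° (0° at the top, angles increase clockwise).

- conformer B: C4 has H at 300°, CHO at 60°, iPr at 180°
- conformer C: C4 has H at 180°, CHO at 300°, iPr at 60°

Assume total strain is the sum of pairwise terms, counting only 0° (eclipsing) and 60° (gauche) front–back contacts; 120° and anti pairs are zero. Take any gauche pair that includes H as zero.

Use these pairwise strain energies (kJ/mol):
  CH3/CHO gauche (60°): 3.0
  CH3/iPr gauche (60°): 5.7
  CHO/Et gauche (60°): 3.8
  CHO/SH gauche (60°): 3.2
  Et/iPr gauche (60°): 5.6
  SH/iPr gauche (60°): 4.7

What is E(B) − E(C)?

-0.4 kJ/mol

B (staggered): CH3(0°)/CHO(60°) gauche 3.0; Et(120°)/CHO(60°) gauche 3.8; Et(120°)/iPr(180°) gauche 5.6; SH(240°)/iPr(180°) gauche 4.7 → 17.1 kJ/mol.
C (staggered): CH3(0°)/CHO(300°) gauche 3.0; CH3(0°)/iPr(60°) gauche 5.7; Et(120°)/iPr(60°) gauche 5.6; SH(240°)/CHO(300°) gauche 3.2 → 17.5 kJ/mol.
E(B) − E(C) = 17.1 − 17.5 = -0.4 kJ/mol.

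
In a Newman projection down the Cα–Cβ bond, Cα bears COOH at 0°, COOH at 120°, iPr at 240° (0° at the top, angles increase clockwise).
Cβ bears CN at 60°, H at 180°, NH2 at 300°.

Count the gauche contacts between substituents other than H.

Non-H gauche pairs: COOH(0°)/CN(60°); COOH(0°)/NH2(300°); COOH(120°)/CN(60°); iPr(240°)/NH2(300°) — 4 interactions.

4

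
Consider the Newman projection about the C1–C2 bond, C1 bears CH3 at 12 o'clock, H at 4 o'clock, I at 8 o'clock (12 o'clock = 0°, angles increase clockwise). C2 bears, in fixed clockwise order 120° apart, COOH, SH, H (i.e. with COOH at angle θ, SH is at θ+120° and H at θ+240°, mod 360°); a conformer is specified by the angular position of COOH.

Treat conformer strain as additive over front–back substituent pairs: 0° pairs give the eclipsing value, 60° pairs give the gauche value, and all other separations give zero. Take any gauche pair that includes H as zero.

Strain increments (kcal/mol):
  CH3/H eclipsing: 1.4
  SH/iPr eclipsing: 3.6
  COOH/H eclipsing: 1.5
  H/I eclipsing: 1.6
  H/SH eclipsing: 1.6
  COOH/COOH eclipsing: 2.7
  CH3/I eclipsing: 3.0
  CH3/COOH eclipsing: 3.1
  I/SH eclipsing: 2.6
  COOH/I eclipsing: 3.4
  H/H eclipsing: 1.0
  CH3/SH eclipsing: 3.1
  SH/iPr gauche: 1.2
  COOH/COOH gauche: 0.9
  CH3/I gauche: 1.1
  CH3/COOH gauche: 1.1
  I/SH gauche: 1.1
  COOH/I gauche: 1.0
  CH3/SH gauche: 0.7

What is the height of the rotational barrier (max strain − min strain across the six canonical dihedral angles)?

5.3 kcal/mol

COOH at 0° (eclipsed): CH3(0°)/COOH(0°) eclipsed 3.1; H(120°)/SH(120°) eclipsed 1.6; I(240°)/H(240°) eclipsed 1.6 → 6.3 kcal/mol.
COOH at 60° (staggered): CH3(0°)/COOH(60°) gauche 1.1; I(240°)/SH(180°) gauche 1.1 → 2.2 kcal/mol.
COOH at 120° (eclipsed): CH3(0°)/H(0°) eclipsed 1.4; H(120°)/COOH(120°) eclipsed 1.5; I(240°)/SH(240°) eclipsed 2.6 → 5.5 kcal/mol.
COOH at 180° (staggered): CH3(0°)/SH(300°) gauche 0.7; I(240°)/COOH(180°) gauche 1.0; I(240°)/SH(300°) gauche 1.1 → 2.8 kcal/mol.
COOH at 240° (eclipsed): CH3(0°)/SH(0°) eclipsed 3.1; H(120°)/H(120°) eclipsed 1.0; I(240°)/COOH(240°) eclipsed 3.4 → 7.5 kcal/mol.
COOH at 300° (staggered): CH3(0°)/COOH(300°) gauche 1.1; CH3(0°)/SH(60°) gauche 0.7; I(240°)/COOH(300°) gauche 1.0 → 2.8 kcal/mol.
Max at 240° (7.5 kcal/mol), min at 60° (2.2 kcal/mol); barrier = 5.3 kcal/mol.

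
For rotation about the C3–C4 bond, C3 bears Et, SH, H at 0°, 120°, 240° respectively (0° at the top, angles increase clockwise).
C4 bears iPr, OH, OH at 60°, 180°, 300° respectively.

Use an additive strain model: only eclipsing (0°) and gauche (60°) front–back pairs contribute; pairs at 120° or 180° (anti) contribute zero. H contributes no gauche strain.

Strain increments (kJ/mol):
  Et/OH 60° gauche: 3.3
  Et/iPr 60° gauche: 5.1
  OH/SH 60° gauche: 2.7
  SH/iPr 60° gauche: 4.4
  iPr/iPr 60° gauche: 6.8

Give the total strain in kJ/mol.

15.5 kJ/mol

This conformer (staggered): Et(0°)/iPr(60°) gauche 5.1; Et(0°)/OH(300°) gauche 3.3; SH(120°)/iPr(60°) gauche 4.4; SH(120°)/OH(180°) gauche 2.7 → 15.5 kJ/mol.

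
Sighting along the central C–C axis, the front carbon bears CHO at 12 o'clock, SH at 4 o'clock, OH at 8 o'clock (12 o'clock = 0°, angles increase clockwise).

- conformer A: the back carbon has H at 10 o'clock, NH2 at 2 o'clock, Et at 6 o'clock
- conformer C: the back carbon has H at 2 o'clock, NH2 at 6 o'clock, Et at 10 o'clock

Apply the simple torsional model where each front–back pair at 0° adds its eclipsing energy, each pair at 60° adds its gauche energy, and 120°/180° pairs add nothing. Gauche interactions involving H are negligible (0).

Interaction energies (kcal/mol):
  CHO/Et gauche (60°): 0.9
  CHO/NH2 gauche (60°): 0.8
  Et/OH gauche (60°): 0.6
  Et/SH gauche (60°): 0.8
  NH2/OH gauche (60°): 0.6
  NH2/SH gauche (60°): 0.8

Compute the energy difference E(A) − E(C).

+0.1 kcal/mol

A is staggered. CHO at 0° is gauche with NH2 at 60° (0.8); SH at 120° is gauche with NH2 at 60° (0.8); SH at 120° is gauche with Et at 180° (0.8); OH at 240° is gauche with Et at 180° (0.6). Total 3.0 kcal/mol.
C is staggered. CHO at 0° is gauche with Et at 300° (0.9); SH at 120° is gauche with NH2 at 180° (0.8); OH at 240° is gauche with NH2 at 180° (0.6); OH at 240° is gauche with Et at 300° (0.6). Total 2.9 kcal/mol.
E(A) − E(C) = 3.0 − 2.9 = +0.1 kcal/mol.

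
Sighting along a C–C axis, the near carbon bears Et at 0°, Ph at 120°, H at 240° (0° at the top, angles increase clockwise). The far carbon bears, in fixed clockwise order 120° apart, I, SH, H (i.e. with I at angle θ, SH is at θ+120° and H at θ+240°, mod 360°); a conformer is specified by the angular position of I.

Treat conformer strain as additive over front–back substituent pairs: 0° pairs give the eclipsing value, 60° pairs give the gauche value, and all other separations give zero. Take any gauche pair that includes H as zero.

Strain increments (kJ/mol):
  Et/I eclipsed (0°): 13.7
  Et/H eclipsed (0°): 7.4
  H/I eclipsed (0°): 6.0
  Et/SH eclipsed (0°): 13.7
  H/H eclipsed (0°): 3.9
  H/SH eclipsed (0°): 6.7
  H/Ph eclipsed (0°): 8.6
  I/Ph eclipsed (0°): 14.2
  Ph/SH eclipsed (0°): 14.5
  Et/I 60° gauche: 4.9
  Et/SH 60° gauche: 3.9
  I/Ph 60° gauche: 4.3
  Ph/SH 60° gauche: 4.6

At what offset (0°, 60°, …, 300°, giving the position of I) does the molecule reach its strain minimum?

180°

I at 0° is eclipsed. Et at 0° is eclipsed with I at 0° (13.7); Ph at 120° is eclipsed with SH at 120° (14.5); H at 240° is eclipsed with H at 240° (3.9). Total 32.1 kJ/mol.
I at 60° is staggered. Et at 0° is gauche with I at 60° (4.9); Ph at 120° is gauche with I at 60° (4.3); Ph at 120° is gauche with SH at 180° (4.6). Total 13.8 kJ/mol.
I at 120° is eclipsed. Et at 0° is eclipsed with H at 0° (7.4); Ph at 120° is eclipsed with I at 120° (14.2); H at 240° is eclipsed with SH at 240° (6.7). Total 28.3 kJ/mol.
I at 180° is staggered. Et at 0° is gauche with SH at 300° (3.9); Ph at 120° is gauche with I at 180° (4.3). Total 8.2 kJ/mol.
I at 240° is eclipsed. Et at 0° is eclipsed with SH at 0° (13.7); Ph at 120° is eclipsed with H at 120° (8.6); H at 240° is eclipsed with I at 240° (6.0). Total 28.3 kJ/mol.
I at 300° is staggered. Et at 0° is gauche with I at 300° (4.9); Et at 0° is gauche with SH at 60° (3.9); Ph at 120° is gauche with SH at 60° (4.6). Total 13.4 kJ/mol.
The minimum (8.2 kJ/mol) occurs with I at 180°.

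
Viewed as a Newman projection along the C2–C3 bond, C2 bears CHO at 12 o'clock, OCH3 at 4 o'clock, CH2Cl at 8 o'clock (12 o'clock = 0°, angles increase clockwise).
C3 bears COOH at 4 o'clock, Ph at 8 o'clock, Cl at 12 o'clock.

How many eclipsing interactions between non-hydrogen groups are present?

Non-H eclipsing pairs: CHO(0°)/Cl(0°); OCH3(120°)/COOH(120°); CH2Cl(240°)/Ph(240°) — 3 interactions.

3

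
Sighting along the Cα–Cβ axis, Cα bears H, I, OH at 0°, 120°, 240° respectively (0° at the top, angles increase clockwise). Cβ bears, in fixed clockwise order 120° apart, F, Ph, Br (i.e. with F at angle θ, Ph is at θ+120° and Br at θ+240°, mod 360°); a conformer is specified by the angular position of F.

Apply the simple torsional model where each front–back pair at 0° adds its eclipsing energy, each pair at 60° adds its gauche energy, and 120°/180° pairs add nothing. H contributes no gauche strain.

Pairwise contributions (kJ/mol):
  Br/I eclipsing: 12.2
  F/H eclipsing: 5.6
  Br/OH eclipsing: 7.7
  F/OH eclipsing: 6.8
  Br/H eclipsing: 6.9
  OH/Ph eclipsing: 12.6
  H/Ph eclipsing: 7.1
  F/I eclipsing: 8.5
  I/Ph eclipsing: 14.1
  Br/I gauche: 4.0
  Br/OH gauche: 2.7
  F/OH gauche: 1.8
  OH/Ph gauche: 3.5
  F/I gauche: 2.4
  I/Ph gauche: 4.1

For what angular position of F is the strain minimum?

180°

F at 0° is eclipsed. H at 0° is eclipsed with F at 0° (5.6); I at 120° is eclipsed with Ph at 120° (14.1); OH at 240° is eclipsed with Br at 240° (7.7). Total 27.4 kJ/mol.
F at 60° is staggered. I at 120° is gauche with F at 60° (2.4); I at 120° is gauche with Ph at 180° (4.1); OH at 240° is gauche with Ph at 180° (3.5); OH at 240° is gauche with Br at 300° (2.7). Total 12.7 kJ/mol.
F at 120° is eclipsed. H at 0° is eclipsed with Br at 0° (6.9); I at 120° is eclipsed with F at 120° (8.5); OH at 240° is eclipsed with Ph at 240° (12.6). Total 28.0 kJ/mol.
F at 180° is staggered. I at 120° is gauche with F at 180° (2.4); I at 120° is gauche with Br at 60° (4.0); OH at 240° is gauche with F at 180° (1.8); OH at 240° is gauche with Ph at 300° (3.5). Total 11.7 kJ/mol.
F at 240° is eclipsed. H at 0° is eclipsed with Ph at 0° (7.1); I at 120° is eclipsed with Br at 120° (12.2); OH at 240° is eclipsed with F at 240° (6.8). Total 26.1 kJ/mol.
F at 300° is staggered. I at 120° is gauche with Ph at 60° (4.1); I at 120° is gauche with Br at 180° (4.0); OH at 240° is gauche with F at 300° (1.8); OH at 240° is gauche with Br at 180° (2.7). Total 12.6 kJ/mol.
The minimum (11.7 kJ/mol) occurs with F at 180°.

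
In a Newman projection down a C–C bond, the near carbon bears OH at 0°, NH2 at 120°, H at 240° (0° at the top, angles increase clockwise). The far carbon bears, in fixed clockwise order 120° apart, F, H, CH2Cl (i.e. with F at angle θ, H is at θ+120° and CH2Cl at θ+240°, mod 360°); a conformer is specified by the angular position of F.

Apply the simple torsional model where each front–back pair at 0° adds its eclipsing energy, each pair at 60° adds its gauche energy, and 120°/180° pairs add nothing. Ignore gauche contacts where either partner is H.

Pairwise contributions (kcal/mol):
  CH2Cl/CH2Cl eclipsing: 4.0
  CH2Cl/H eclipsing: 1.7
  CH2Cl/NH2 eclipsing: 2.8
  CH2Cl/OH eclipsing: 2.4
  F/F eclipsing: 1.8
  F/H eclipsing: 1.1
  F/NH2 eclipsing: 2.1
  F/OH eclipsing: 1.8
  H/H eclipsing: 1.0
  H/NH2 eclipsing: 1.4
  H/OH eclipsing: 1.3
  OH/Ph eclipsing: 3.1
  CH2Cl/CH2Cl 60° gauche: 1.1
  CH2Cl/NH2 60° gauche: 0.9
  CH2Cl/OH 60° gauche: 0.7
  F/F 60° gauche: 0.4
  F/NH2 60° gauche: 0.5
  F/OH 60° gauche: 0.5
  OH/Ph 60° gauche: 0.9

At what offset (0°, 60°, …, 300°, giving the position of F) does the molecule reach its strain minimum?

300°

F at 0° (eclipsed): OH(0°)/F(0°) eclipsed 1.8; NH2(120°)/H(120°) eclipsed 1.4; H(240°)/CH2Cl(240°) eclipsed 1.7 → 4.9 kcal/mol.
F at 60° (staggered): OH(0°)/F(60°) gauche 0.5; OH(0°)/CH2Cl(300°) gauche 0.7; NH2(120°)/F(60°) gauche 0.5 → 1.7 kcal/mol.
F at 120° (eclipsed): OH(0°)/CH2Cl(0°) eclipsed 2.4; NH2(120°)/F(120°) eclipsed 2.1; H(240°)/H(240°) eclipsed 1.0 → 5.5 kcal/mol.
F at 180° (staggered): OH(0°)/CH2Cl(60°) gauche 0.7; NH2(120°)/F(180°) gauche 0.5; NH2(120°)/CH2Cl(60°) gauche 0.9 → 2.1 kcal/mol.
F at 240° (eclipsed): OH(0°)/H(0°) eclipsed 1.3; NH2(120°)/CH2Cl(120°) eclipsed 2.8; H(240°)/F(240°) eclipsed 1.1 → 5.2 kcal/mol.
F at 300° (staggered): OH(0°)/F(300°) gauche 0.5; NH2(120°)/CH2Cl(180°) gauche 0.9 → 1.4 kcal/mol.
The minimum (1.4 kcal/mol) occurs with F at 300°.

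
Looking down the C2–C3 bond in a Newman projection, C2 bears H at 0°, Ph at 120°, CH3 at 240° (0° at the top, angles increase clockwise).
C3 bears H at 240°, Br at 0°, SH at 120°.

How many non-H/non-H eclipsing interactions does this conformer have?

1

Non-H eclipsing pairs: Ph(120°)/SH(120°) — 1 interaction.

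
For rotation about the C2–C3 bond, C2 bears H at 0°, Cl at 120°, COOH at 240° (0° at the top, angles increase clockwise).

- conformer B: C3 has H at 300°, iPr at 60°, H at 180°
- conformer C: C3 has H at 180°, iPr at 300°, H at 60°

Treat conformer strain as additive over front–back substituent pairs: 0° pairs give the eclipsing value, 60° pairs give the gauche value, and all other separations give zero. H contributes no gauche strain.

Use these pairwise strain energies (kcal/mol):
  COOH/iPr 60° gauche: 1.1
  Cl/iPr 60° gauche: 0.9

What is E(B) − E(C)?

B (staggered): Cl(120°)/iPr(60°) gauche 0.9 → 0.9 kcal/mol.
C (staggered): COOH(240°)/iPr(300°) gauche 1.1 → 1.1 kcal/mol.
E(B) − E(C) = 0.9 − 1.1 = -0.2 kcal/mol.

-0.2 kcal/mol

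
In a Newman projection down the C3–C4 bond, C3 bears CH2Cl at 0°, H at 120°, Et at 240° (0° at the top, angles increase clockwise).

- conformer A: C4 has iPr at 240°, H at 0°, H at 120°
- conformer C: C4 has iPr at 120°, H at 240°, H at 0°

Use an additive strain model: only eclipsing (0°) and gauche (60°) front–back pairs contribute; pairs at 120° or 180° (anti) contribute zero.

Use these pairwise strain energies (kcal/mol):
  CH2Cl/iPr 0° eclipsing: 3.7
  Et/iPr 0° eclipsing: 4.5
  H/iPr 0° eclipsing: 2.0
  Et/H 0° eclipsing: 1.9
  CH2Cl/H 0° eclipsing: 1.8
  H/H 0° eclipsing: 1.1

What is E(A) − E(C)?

+1.7 kcal/mol

A is eclipsed. CH2Cl at 0° is eclipsed with H at 0° (1.8); H at 120° is eclipsed with H at 120° (1.1); Et at 240° is eclipsed with iPr at 240° (4.5). Total 7.4 kcal/mol.
C is eclipsed. CH2Cl at 0° is eclipsed with H at 0° (1.8); H at 120° is eclipsed with iPr at 120° (2.0); Et at 240° is eclipsed with H at 240° (1.9). Total 5.7 kcal/mol.
E(A) − E(C) = 7.4 − 5.7 = +1.7 kcal/mol.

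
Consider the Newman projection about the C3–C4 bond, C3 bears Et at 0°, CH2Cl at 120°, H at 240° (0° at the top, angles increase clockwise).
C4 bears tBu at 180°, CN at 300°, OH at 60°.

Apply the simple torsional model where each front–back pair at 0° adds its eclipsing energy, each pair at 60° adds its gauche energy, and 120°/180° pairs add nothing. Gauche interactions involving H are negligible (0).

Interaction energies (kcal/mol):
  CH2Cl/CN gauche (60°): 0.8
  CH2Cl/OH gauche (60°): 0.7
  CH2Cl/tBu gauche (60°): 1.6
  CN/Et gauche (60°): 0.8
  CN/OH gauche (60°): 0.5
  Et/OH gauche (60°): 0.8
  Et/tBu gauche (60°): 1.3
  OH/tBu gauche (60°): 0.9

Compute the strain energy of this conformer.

This conformer (staggered): Et(0°)/CN(300°) gauche 0.8; Et(0°)/OH(60°) gauche 0.8; CH2Cl(120°)/tBu(180°) gauche 1.6; CH2Cl(120°)/OH(60°) gauche 0.7 → 3.9 kcal/mol.

3.9 kcal/mol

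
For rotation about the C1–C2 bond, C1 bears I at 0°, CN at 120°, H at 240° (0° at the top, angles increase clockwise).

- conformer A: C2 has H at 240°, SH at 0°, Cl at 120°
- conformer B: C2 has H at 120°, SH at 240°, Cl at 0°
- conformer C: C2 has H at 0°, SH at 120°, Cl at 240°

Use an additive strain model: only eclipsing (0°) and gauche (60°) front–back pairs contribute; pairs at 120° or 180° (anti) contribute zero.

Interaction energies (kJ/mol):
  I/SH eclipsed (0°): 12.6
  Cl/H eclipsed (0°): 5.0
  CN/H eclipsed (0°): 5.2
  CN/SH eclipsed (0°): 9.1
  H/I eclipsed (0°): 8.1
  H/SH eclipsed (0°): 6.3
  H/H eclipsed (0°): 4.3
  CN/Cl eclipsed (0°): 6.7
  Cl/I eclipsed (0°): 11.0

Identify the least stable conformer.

A

A (eclipsed): I(0°)/SH(0°) eclipsed 12.6; CN(120°)/Cl(120°) eclipsed 6.7; H(240°)/H(240°) eclipsed 4.3 → 23.6 kJ/mol.
B (eclipsed): I(0°)/Cl(0°) eclipsed 11.0; CN(120°)/H(120°) eclipsed 5.2; H(240°)/SH(240°) eclipsed 6.3 → 22.5 kJ/mol.
C (eclipsed): I(0°)/H(0°) eclipsed 8.1; CN(120°)/SH(120°) eclipsed 9.1; H(240°)/Cl(240°) eclipsed 5.0 → 22.2 kJ/mol.
A has the highest total (23.6 kJ/mol).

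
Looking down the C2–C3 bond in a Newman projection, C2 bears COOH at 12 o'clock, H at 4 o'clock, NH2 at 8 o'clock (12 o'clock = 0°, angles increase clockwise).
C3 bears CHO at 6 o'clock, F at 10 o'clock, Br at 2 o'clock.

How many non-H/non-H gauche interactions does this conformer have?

4

Non-H gauche pairs: COOH(0°)/F(300°); COOH(0°)/Br(60°); NH2(240°)/CHO(180°); NH2(240°)/F(300°) — 4 interactions.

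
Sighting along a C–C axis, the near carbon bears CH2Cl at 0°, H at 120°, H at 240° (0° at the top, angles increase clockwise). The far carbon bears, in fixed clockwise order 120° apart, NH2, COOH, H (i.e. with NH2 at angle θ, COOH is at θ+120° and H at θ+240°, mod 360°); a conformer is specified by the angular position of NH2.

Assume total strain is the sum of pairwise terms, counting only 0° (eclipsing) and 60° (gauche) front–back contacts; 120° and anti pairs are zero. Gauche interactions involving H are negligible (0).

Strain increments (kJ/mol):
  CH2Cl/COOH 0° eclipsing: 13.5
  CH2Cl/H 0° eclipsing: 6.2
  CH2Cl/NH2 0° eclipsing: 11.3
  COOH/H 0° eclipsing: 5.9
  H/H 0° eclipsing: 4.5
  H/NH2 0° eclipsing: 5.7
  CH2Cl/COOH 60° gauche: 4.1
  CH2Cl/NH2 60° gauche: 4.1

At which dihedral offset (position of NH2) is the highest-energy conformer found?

240°

NH2 at 0° (eclipsed): CH2Cl(0°)/NH2(0°) eclipsed 11.3; H(120°)/COOH(120°) eclipsed 5.9; H(240°)/H(240°) eclipsed 4.5 → 21.7 kJ/mol.
NH2 at 60° (staggered): CH2Cl(0°)/NH2(60°) gauche 4.1 → 4.1 kJ/mol.
NH2 at 120° (eclipsed): CH2Cl(0°)/H(0°) eclipsed 6.2; H(120°)/NH2(120°) eclipsed 5.7; H(240°)/COOH(240°) eclipsed 5.9 → 17.8 kJ/mol.
NH2 at 180° (staggered): CH2Cl(0°)/COOH(300°) gauche 4.1 → 4.1 kJ/mol.
NH2 at 240° (eclipsed): CH2Cl(0°)/COOH(0°) eclipsed 13.5; H(120°)/H(120°) eclipsed 4.5; H(240°)/NH2(240°) eclipsed 5.7 → 23.7 kJ/mol.
NH2 at 300° (staggered): CH2Cl(0°)/NH2(300°) gauche 4.1; CH2Cl(0°)/COOH(60°) gauche 4.1 → 8.2 kJ/mol.
The maximum (23.7 kJ/mol) occurs with NH2 at 240°.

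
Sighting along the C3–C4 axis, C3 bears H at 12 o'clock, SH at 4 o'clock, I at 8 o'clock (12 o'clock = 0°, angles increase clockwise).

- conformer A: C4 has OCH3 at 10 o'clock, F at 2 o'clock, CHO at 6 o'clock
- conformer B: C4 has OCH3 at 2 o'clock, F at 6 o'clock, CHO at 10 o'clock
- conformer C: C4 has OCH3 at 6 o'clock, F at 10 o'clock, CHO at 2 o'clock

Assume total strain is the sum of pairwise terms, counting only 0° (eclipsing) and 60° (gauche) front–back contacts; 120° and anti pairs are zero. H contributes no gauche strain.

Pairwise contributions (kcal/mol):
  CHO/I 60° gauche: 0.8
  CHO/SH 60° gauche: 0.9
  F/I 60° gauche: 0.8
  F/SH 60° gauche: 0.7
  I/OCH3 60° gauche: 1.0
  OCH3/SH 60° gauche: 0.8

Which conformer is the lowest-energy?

B

A (staggered): SH–F gauche, SH–CHO gauche, I–OCH3 gauche, I–CHO gauche; 0.7 + 0.9 + 1.0 + 0.8 = 3.4 kcal/mol.
B (staggered): SH–OCH3 gauche, SH–F gauche, I–F gauche, I–CHO gauche; 0.8 + 0.7 + 0.8 + 0.8 = 3.1 kcal/mol.
C (staggered): SH–OCH3 gauche, SH–CHO gauche, I–OCH3 gauche, I–F gauche; 0.8 + 0.9 + 1.0 + 0.8 = 3.5 kcal/mol.
B has the lowest total (3.1 kcal/mol).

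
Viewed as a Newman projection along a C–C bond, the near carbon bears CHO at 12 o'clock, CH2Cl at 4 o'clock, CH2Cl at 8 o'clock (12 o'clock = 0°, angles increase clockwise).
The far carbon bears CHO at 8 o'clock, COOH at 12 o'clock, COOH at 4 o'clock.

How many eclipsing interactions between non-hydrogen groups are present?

Non-H eclipsing pairs: CHO(0°)/COOH(0°); CH2Cl(120°)/COOH(120°); CH2Cl(240°)/CHO(240°) — 3 interactions.

3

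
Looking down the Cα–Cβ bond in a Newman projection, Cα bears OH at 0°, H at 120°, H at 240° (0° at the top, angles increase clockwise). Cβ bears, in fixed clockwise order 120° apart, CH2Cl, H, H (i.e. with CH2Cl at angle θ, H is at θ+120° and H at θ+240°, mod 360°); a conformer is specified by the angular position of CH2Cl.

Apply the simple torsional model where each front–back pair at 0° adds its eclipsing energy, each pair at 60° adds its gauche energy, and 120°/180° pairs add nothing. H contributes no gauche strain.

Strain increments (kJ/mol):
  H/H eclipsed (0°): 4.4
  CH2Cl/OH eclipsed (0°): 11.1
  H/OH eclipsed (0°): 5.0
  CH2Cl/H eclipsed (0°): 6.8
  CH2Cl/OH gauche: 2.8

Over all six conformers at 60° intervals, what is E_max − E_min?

CH2Cl at 0° (eclipsed): OH–CH2Cl eclipsed, H–H eclipsed, H–H eclipsed; 11.1 + 4.4 + 4.4 = 19.9 kJ/mol.
CH2Cl at 60° (staggered): OH–CH2Cl gauche; 2.8 = 2.8 kJ/mol.
CH2Cl at 120° (eclipsed): OH–H eclipsed, H–CH2Cl eclipsed, H–H eclipsed; 5.0 + 6.8 + 4.4 = 16.2 kJ/mol.
CH2Cl at 180° (staggered): no non-H gauche contacts → 0.0 kJ/mol.
CH2Cl at 240° (eclipsed): OH–H eclipsed, H–H eclipsed, H–CH2Cl eclipsed; 5.0 + 4.4 + 6.8 = 16.2 kJ/mol.
CH2Cl at 300° (staggered): OH–CH2Cl gauche; 2.8 = 2.8 kJ/mol.
Max at 0° (19.9 kJ/mol), min at 180° (0.0 kJ/mol); barrier = 19.9 kJ/mol.

19.9 kJ/mol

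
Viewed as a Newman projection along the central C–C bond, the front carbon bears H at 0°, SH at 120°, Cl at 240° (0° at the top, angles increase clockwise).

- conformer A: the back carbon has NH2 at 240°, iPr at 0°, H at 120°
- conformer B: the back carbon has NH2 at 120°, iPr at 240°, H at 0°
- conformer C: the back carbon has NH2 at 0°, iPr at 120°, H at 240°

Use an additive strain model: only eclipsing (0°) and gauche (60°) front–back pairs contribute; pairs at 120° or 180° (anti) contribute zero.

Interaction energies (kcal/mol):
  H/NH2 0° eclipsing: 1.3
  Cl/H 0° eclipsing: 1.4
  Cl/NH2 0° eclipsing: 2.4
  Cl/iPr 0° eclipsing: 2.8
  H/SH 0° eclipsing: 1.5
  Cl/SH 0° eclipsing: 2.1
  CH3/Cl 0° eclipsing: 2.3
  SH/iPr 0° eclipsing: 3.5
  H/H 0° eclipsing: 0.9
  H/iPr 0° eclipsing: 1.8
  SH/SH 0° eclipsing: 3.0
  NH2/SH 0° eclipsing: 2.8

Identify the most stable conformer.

A

A is eclipsed. H at 0° is eclipsed with iPr at 0° (1.8); SH at 120° is eclipsed with H at 120° (1.5); Cl at 240° is eclipsed with NH2 at 240° (2.4). Total 5.7 kcal/mol.
B is eclipsed. H at 0° is eclipsed with H at 0° (0.9); SH at 120° is eclipsed with NH2 at 120° (2.8); Cl at 240° is eclipsed with iPr at 240° (2.8). Total 6.5 kcal/mol.
C is eclipsed. H at 0° is eclipsed with NH2 at 0° (1.3); SH at 120° is eclipsed with iPr at 120° (3.5); Cl at 240° is eclipsed with H at 240° (1.4). Total 6.2 kcal/mol.
A has the lowest total (5.7 kcal/mol).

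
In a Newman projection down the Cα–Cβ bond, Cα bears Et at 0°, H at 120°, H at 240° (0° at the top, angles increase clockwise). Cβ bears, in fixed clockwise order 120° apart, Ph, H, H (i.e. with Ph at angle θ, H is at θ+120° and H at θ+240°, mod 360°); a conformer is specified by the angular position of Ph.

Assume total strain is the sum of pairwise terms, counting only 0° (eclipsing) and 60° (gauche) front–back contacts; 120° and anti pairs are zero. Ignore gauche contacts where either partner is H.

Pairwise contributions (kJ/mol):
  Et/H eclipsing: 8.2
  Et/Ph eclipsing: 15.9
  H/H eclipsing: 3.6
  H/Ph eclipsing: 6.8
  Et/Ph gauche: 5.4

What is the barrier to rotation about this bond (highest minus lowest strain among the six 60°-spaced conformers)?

23.1 kJ/mol

Ph at 0° (eclipsed): Et(0°)/Ph(0°) eclipsed 15.9; H(120°)/H(120°) eclipsed 3.6; H(240°)/H(240°) eclipsed 3.6 → 23.1 kJ/mol.
Ph at 60° (staggered): Et(0°)/Ph(60°) gauche 5.4 → 5.4 kJ/mol.
Ph at 120° (eclipsed): Et(0°)/H(0°) eclipsed 8.2; H(120°)/Ph(120°) eclipsed 6.8; H(240°)/H(240°) eclipsed 3.6 → 18.6 kJ/mol.
Ph at 180° (staggered): no non-H gauche contacts → 0.0 kJ/mol.
Ph at 240° (eclipsed): Et(0°)/H(0°) eclipsed 8.2; H(120°)/H(120°) eclipsed 3.6; H(240°)/Ph(240°) eclipsed 6.8 → 18.6 kJ/mol.
Ph at 300° (staggered): Et(0°)/Ph(300°) gauche 5.4 → 5.4 kJ/mol.
Max at 0° (23.1 kJ/mol), min at 180° (0.0 kJ/mol); barrier = 23.1 kJ/mol.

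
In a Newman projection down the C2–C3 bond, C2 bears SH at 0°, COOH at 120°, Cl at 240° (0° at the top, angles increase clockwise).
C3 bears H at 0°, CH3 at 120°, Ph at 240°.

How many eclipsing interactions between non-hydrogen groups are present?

Non-H eclipsing pairs: COOH(120°)/CH3(120°); Cl(240°)/Ph(240°) — 2 interactions.

2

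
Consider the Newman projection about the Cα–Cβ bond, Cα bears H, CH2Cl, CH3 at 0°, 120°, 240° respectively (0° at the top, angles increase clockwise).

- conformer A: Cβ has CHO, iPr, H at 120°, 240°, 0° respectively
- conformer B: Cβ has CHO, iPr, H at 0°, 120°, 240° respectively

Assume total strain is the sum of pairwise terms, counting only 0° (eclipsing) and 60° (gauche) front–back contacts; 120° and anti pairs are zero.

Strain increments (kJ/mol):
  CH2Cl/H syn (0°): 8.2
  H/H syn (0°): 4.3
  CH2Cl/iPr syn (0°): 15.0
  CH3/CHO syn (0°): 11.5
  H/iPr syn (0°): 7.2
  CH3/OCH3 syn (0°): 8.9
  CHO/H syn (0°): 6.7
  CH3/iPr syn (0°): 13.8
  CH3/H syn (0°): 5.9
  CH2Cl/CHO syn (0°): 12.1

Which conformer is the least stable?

A is eclipsed. H at 0° is eclipsed with H at 0° (4.3); CH2Cl at 120° is eclipsed with CHO at 120° (12.1); CH3 at 240° is eclipsed with iPr at 240° (13.8). Total 30.2 kJ/mol.
B is eclipsed. H at 0° is eclipsed with CHO at 0° (6.7); CH2Cl at 120° is eclipsed with iPr at 120° (15.0); CH3 at 240° is eclipsed with H at 240° (5.9). Total 27.6 kJ/mol.
A has the highest total (30.2 kJ/mol).

A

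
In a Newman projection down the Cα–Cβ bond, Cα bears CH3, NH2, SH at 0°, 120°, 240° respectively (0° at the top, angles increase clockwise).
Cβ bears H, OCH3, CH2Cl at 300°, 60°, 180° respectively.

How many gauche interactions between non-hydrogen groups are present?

4

Non-H gauche pairs: CH3(0°)/OCH3(60°); NH2(120°)/OCH3(60°); NH2(120°)/CH2Cl(180°); SH(240°)/CH2Cl(180°) — 4 interactions.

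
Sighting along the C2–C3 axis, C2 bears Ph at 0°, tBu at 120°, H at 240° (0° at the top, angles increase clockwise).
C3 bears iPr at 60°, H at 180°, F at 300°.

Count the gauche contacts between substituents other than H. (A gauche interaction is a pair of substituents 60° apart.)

3

Non-H gauche pairs: Ph(0°)/iPr(60°); Ph(0°)/F(300°); tBu(120°)/iPr(60°) — 3 interactions.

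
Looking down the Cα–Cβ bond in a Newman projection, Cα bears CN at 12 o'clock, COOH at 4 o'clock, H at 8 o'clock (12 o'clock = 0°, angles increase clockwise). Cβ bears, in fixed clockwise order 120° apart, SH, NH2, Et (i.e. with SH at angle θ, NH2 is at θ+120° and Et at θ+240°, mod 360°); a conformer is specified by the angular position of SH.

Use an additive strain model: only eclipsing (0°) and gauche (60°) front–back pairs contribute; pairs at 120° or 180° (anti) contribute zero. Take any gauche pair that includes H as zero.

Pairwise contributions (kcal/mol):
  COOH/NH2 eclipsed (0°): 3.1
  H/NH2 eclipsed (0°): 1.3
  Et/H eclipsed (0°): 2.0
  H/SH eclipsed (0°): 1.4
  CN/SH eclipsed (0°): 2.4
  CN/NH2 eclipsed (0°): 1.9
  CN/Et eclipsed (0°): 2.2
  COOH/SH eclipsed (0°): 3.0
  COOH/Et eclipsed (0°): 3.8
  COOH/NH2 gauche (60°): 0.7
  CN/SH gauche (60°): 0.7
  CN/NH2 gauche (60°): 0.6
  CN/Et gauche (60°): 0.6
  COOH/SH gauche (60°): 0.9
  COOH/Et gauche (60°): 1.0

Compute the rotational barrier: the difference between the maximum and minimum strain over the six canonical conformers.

4.6 kcal/mol

SH at 0° is eclipsed. CN at 0° is eclipsed with SH at 0° (2.4); COOH at 120° is eclipsed with NH2 at 120° (3.1); H at 240° is eclipsed with Et at 240° (2.0). Total 7.5 kcal/mol.
SH at 60° is staggered. CN at 0° is gauche with SH at 60° (0.7); CN at 0° is gauche with Et at 300° (0.6); COOH at 120° is gauche with SH at 60° (0.9); COOH at 120° is gauche with NH2 at 180° (0.7). Total 2.9 kcal/mol.
SH at 120° is eclipsed. CN at 0° is eclipsed with Et at 0° (2.2); COOH at 120° is eclipsed with SH at 120° (3.0); H at 240° is eclipsed with NH2 at 240° (1.3). Total 6.5 kcal/mol.
SH at 180° is staggered. CN at 0° is gauche with NH2 at 300° (0.6); CN at 0° is gauche with Et at 60° (0.6); COOH at 120° is gauche with SH at 180° (0.9); COOH at 120° is gauche with Et at 60° (1.0). Total 3.1 kcal/mol.
SH at 240° is eclipsed. CN at 0° is eclipsed with NH2 at 0° (1.9); COOH at 120° is eclipsed with Et at 120° (3.8); H at 240° is eclipsed with SH at 240° (1.4). Total 7.1 kcal/mol.
SH at 300° is staggered. CN at 0° is gauche with SH at 300° (0.7); CN at 0° is gauche with NH2 at 60° (0.6); COOH at 120° is gauche with NH2 at 60° (0.7); COOH at 120° is gauche with Et at 180° (1.0). Total 3.0 kcal/mol.
Max at 0° (7.5 kcal/mol), min at 60° (2.9 kcal/mol); barrier = 4.6 kcal/mol.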